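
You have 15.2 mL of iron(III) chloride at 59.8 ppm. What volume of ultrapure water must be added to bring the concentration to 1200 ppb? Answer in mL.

1200 ppb = 1.20 ppm.
V₂ = C₁V₁/C₂ = 59.8 × 15.2 / 1.20 = 757 mL.
Diluent to add = V₂ − V₁ = 757 − 15.2 = 742 mL.

742 mL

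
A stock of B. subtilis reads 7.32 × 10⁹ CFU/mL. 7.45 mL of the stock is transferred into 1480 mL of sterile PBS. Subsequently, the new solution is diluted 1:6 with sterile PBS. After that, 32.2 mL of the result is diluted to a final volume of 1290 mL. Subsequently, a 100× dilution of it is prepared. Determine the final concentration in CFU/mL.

Overall dilution factor = 199.7 × 6 × 40.06 × 100 = 4.80 × 10⁶.
7.32 × 10⁹ CFU/mL / 4.80 × 10⁶ = 1530 CFU/mL.

1530 CFU/mL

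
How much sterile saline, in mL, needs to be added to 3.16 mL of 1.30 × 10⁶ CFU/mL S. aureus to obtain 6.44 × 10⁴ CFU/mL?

60.6 mL

V₂ = C₁V₁/C₂ = 1.30 × 10⁶ × 3.16 / 6.44 × 10⁴ = 63.8 mL.
Diluent to add = V₂ − V₁ = 63.8 − 3.16 = 60.6 mL.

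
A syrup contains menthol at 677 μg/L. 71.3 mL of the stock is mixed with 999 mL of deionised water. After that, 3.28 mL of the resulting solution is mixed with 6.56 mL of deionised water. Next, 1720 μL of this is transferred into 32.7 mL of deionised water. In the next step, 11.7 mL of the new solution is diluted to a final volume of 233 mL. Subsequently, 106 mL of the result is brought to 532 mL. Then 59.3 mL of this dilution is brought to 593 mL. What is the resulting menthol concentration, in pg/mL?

Overall dilution factor = 15.01 × 3 × 20.01 × 19.91 × 5.019 × 10 = 9.01 × 10⁵.
677 μg/L / 9.01 × 10⁵ = 7.52 × 10⁻⁴ μg/L = 0.752 pg/mL.

0.752 pg/mL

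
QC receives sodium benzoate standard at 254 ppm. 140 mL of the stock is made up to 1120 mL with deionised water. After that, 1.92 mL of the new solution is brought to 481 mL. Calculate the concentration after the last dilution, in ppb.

127 ppb

Overall dilution factor = 8 × 250.5 = 2004.
254 ppm / 2004 = 0.127 ppm = 127 ppb.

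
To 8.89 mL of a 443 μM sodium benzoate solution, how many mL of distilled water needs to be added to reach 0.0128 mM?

0.0128 mM = 12.8 μM.
V₂ = C₁V₁/C₂ = 443 × 8.89 / 12.8 = 308 mL.
Diluent to add = V₂ − V₁ = 308 − 8.89 = 299 mL.

299 mL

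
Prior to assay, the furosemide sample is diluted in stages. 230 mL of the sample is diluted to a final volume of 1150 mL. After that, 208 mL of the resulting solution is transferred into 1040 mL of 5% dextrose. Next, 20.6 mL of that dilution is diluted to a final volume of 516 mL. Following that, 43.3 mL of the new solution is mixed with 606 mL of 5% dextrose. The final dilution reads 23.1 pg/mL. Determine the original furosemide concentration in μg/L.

Overall dilution factor = 5 × 6 × 25.05 × 15.00 = 1.13 × 10⁴.
Original = 23.1 pg/mL × 1.13 × 10⁴ = 2.60 × 10⁵ pg/mL = 260 μg/L.

260 μg/L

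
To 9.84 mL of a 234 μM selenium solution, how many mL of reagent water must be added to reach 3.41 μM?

V₂ = C₁V₁/C₂ = 234 × 9.84 / 3.41 = 675 mL.
Diluent to add = V₂ − V₁ = 675 − 9.84 = 665 mL.

665 mL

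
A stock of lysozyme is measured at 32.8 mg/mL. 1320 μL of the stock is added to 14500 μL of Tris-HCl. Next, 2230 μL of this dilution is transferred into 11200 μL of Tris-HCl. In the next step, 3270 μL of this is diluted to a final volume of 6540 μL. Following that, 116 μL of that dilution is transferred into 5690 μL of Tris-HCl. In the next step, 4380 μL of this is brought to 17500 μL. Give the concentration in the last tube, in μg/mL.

Overall dilution factor = 11.98 × 6.022 × 2 × 50.05 × 3.995 = 2.89 × 10⁴.
32.8 mg/mL / 2.89 × 10⁴ = 1.14 × 10⁻³ mg/mL = 1.14 μg/mL.

1.14 μg/mL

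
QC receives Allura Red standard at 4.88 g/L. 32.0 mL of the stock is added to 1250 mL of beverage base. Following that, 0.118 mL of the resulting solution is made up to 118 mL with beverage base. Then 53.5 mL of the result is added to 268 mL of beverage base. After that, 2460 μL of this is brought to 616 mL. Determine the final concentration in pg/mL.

Overall dilution factor = 40.06 × 1000 × 6.009 × 250.4 = 6.03 × 10⁷.
4.88 g/L / 6.03 × 10⁷ = 8.09 × 10⁻⁸ g/L = 80.9 pg/mL.

80.9 pg/mL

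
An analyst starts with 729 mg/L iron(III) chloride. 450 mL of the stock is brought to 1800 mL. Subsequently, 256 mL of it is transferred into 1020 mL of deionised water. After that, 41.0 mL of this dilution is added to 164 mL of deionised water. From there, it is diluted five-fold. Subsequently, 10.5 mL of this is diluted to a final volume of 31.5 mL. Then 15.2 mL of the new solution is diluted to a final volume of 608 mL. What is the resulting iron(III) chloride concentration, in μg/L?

12.2 μg/L

Overall dilution factor = 4 × 4.984 × 5 × 5 × 3 × 40 = 5.98 × 10⁴.
729 mg/L / 5.98 × 10⁴ = 0.0122 mg/L = 12.2 μg/L.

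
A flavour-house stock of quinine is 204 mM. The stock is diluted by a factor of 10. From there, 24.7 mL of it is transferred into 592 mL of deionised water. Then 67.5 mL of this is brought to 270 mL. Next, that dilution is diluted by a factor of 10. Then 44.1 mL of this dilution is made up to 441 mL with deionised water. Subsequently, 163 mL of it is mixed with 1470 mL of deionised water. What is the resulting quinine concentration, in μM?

Overall dilution factor = 10 × 24.97 × 4 × 10 × 10 × 10.02 = 1.00 × 10⁶.
204 mM / 1.00 × 10⁶ = 2.04 × 10⁻⁴ mM = 0.204 μM.

0.204 μM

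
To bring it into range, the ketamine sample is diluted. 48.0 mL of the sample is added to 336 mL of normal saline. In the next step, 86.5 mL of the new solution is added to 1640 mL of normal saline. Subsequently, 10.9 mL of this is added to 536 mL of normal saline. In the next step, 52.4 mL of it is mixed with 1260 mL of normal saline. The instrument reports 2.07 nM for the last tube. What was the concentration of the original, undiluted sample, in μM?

415 μM

Overall dilution factor = 8 × 19.96 × 50.17 × 25.05 = 2.01 × 10⁵.
Original = 2.07 nM × 2.01 × 10⁵ = 4.15 × 10⁵ nM = 415 μM.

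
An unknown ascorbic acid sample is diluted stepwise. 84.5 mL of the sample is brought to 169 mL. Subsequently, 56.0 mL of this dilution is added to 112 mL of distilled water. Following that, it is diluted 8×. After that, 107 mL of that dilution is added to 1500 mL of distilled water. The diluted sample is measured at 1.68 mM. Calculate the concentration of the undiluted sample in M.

Overall dilution factor = 2 × 3 × 8 × 15.02 = 721.
Original = 1.68 mM × 721 = 1211 mM = 1.21 M.

1.21 M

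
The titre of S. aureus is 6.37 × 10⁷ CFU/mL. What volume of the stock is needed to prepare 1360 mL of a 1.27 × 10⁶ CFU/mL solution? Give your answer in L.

0.0271 L

V₁ = C₂V₂/C₁ = 1.27 × 10⁶ × 1360 / 6.37 × 10⁷ = 27.1 mL = 0.0271 L.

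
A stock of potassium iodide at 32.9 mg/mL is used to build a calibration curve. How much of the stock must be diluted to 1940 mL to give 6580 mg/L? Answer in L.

0.388 L

6580 mg/L = 6.58 mg/mL.
V₁ = C₂V₂/C₁ = 6.58 × 1940 / 32.9 = 388 mL = 0.388 L.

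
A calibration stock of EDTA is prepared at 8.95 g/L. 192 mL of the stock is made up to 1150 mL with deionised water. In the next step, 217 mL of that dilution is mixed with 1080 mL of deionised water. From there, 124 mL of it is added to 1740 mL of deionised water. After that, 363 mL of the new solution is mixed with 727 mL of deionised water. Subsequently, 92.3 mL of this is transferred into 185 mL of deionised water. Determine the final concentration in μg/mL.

1.84 μg/mL

Overall dilution factor = 5.990 × 5.977 × 15.03 × 3.003 × 3.004 = 4855.
8.95 g/L / 4855 = 1.84 × 10⁻³ g/L = 1.84 μg/mL.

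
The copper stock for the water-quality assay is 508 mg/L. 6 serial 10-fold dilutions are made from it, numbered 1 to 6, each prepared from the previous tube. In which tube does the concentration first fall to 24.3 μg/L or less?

tube 5

Tube n has concentration 508 mg/L / 10ⁿ.
Need 10ⁿ ≥ 508 mg/L / 24.3 μg/L = 2.09 × 10⁴, so n ≥ 4.32.
First such tube: n = 5.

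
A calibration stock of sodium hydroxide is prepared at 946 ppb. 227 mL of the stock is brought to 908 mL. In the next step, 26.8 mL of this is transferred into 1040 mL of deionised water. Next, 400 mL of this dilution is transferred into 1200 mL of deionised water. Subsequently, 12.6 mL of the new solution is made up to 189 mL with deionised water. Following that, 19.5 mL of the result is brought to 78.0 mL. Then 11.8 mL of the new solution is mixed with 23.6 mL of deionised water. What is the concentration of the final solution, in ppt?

Overall dilution factor = 4 × 39.81 × 4 × 15 × 4 × 3 = 1.15 × 10⁵.
946 ppb / 1.15 × 10⁵ = 8.25 × 10⁻³ ppb = 8.25 ppt.

8.25 ppt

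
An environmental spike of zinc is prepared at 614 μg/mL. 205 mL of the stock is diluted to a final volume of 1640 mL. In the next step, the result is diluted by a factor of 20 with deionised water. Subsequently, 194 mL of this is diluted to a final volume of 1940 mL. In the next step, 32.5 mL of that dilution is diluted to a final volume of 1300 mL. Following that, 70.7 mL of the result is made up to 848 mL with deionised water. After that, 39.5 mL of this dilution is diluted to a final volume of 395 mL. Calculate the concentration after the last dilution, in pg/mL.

Overall dilution factor = 8 × 20 × 10 × 40 × 11.99 × 10 = 7.68 × 10⁶.
614 μg/mL / 7.68 × 10⁶ = 8.00 × 10⁻⁵ μg/mL = 80.0 pg/mL.

80.0 pg/mL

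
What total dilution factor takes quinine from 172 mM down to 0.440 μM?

Factor = C₀/C_target = 172 mM / 0.440 μM = 3.91 × 10⁵.

3.91 × 10⁵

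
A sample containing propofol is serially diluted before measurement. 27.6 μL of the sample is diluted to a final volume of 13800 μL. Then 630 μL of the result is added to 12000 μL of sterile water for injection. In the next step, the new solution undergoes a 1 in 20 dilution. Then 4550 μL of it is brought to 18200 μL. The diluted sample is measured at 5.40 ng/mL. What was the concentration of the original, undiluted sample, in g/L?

4.33 g/L

Overall dilution factor = 500 × 20.05 × 20 × 4 = 8.02 × 10⁵.
Original = 5.40 ng/mL × 8.02 × 10⁵ = 4.33 × 10⁶ ng/mL = 4.33 g/L.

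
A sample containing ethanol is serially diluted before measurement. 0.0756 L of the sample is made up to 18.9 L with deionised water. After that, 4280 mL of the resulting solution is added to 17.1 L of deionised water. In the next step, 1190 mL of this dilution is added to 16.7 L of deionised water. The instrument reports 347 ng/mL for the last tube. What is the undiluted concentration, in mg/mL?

Overall dilution factor = 250 × 4.995 × 15.03 = 1.88 × 10⁴.
Original = 347 ng/mL × 1.88 × 10⁴ = 6.51 × 10⁶ ng/mL = 6.51 mg/mL.

6.51 mg/mL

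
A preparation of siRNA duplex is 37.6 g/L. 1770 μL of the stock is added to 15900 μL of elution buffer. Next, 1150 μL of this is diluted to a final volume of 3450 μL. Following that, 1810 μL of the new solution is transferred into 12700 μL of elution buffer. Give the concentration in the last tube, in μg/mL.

157 μg/mL

Overall dilution factor = 9.983 × 3 × 8.017 = 240.
37.6 g/L / 240 = 0.157 g/L = 157 μg/mL.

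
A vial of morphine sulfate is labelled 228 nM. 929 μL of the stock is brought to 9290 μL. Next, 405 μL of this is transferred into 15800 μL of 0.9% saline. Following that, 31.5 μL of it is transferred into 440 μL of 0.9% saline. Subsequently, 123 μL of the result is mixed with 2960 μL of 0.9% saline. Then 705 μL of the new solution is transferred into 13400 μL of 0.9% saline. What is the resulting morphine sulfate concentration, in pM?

0.0759 pM

Overall dilution factor = 10 × 40.01 × 14.97 × 25.07 × 20.01 = 3.00 × 10⁶.
228 nM / 3.00 × 10⁶ = 7.59 × 10⁻⁵ nM = 0.0759 pM.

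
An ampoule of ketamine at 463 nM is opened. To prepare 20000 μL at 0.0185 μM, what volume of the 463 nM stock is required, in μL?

799 μL

0.0185 μM = 18.5 nM.
V₁ = C₂V₂/C₁ = 18.5 × 20000 / 463 = 799 μL.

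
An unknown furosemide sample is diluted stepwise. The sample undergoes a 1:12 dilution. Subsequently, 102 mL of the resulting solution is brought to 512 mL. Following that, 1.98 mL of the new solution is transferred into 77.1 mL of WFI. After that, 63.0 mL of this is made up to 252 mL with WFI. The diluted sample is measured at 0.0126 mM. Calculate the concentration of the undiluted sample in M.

0.121 M

Overall dilution factor = 12 × 5.020 × 39.94 × 4 = 9623.
Original = 0.0126 mM × 9623 = 121 mM = 0.121 M.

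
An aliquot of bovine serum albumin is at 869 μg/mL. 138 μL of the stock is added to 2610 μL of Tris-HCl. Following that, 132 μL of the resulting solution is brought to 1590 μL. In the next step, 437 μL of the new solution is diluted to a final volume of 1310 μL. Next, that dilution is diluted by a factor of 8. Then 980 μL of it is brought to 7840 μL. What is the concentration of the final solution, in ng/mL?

Overall dilution factor = 19.91 × 12.05 × 2.998 × 8 × 8 = 4.60 × 10⁴.
869 μg/mL / 4.60 × 10⁴ = 0.0189 μg/mL = 18.9 ng/mL.

18.9 ng/mL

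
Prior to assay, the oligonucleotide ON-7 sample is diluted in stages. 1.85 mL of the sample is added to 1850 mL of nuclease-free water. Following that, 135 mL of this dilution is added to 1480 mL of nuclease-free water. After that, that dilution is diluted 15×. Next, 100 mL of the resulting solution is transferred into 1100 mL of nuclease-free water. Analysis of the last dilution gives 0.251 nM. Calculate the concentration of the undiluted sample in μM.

Overall dilution factor = 1001 × 11.96 × 15 × 12 = 2.16 × 10⁶.
Original = 0.251 nM × 2.16 × 10⁶ = 5.41 × 10⁵ nM = 541 μM.

541 μM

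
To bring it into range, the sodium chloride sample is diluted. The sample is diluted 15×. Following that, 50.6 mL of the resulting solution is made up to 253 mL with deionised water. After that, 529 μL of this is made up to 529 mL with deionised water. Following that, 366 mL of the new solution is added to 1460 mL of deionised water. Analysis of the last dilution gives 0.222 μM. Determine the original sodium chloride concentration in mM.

83.1 mM

Overall dilution factor = 15 × 5 × 1000 × 4.989 = 3.74 × 10⁵.
Original = 0.222 μM × 3.74 × 10⁵ = 8.31 × 10⁴ μM = 83.1 mM.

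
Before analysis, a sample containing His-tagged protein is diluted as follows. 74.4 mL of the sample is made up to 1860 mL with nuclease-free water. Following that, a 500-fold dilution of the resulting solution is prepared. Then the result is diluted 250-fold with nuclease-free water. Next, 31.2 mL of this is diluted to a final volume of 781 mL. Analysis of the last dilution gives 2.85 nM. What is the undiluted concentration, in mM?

223 mM

Overall dilution factor = 25 × 500 × 250 × 25.03 = 7.82 × 10⁷.
Original = 2.85 nM × 7.82 × 10⁷ = 2.23 × 10⁸ nM = 223 mM.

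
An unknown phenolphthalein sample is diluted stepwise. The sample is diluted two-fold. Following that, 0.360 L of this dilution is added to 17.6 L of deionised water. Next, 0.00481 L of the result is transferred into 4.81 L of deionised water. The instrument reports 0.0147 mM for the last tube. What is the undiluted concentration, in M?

1.47 M

Overall dilution factor = 2 × 49.89 × 1001 = 9.99 × 10⁴.
Original = 0.0147 mM × 9.99 × 10⁴ = 1468 mM = 1.47 M.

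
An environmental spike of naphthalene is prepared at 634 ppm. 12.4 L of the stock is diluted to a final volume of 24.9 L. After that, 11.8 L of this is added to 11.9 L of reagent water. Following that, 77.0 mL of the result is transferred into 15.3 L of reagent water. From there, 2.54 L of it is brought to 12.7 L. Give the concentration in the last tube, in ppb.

157 ppb

Overall dilution factor = 2.008 × 2.008 × 199.7 × 5 = 4027.
634 ppm / 4027 = 0.157 ppm = 157 ppb.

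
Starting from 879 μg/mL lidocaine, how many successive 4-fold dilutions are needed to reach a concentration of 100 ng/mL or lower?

Need 4ⁿ ≥ 8790, so n ≥ log(8790)/log(4) = 6.55.
Minimum whole steps: n = 7.

7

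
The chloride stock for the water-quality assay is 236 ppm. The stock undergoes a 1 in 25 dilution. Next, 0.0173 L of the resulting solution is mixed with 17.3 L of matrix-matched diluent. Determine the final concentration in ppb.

9.43 ppb

Overall dilution factor = 25 × 1001 = 2.50 × 10⁴.
236 ppm / 2.50 × 10⁴ = 9.43 × 10⁻³ ppm = 9.43 ppb.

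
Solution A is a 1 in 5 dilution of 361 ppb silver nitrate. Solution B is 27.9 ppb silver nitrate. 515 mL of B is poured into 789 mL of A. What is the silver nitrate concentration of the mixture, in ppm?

C_A = 361 ppb / 5 = 72.2 ppb.
C_mix = (C_A·V_A + C_B·V_B)/(V_A + V_B) = (72.2×789 + 27.9×515) / 1304 = 54.7 ppb = 0.0547 ppm.

0.0547 ppm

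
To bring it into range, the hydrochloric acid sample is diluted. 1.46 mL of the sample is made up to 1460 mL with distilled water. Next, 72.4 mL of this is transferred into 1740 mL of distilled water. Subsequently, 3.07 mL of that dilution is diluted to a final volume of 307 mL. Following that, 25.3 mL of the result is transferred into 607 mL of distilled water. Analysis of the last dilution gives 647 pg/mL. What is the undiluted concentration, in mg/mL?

Overall dilution factor = 1000 × 25.03 × 100 × 24.99 = 6.26 × 10⁷.
Original = 647 pg/mL × 6.26 × 10⁷ = 4.05 × 10¹⁰ pg/mL = 40.5 mg/mL.

40.5 mg/mL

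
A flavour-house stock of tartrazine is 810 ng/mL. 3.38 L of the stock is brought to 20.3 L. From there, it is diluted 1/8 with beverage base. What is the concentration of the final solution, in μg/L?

16.9 μg/L

Overall dilution factor = 6.006 × 8 = 48.0.
810 ng/mL / 48.0 = 16.9 ng/mL = 16.9 μg/L.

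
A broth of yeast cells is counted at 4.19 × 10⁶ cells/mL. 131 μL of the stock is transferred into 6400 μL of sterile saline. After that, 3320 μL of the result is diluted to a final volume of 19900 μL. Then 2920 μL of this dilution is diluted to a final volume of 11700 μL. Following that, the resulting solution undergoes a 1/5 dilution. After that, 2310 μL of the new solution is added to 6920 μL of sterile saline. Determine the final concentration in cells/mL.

175 cells/mL

Overall dilution factor = 49.85 × 5.994 × 4.007 × 5 × 3.996 = 2.39 × 10⁴.
4.19 × 10⁶ cells/mL / 2.39 × 10⁴ = 175 cells/mL.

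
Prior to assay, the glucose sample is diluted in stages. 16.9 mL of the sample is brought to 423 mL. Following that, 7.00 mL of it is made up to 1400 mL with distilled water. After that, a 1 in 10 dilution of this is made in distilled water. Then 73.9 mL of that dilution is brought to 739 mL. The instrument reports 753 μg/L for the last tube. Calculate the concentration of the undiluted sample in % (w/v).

Overall dilution factor = 25.03 × 200 × 10 × 10 = 5.01 × 10⁵.
Original = 753 μg/L × 5.01 × 10⁵ = 3.77 × 10⁸ μg/L = 37.7 % (w/v).

37.7 % (w/v)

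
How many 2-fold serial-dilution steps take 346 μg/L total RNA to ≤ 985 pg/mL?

Need 2ⁿ ≥ 351, so n ≥ log(351)/log(2) = 8.46.
Minimum whole steps: n = 9.

9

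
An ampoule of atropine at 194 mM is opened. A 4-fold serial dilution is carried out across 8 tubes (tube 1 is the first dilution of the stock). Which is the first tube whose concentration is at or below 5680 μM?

tube 3

Tube n has concentration 194 mM / 4ⁿ.
Need 4ⁿ ≥ 194 mM / 5680 μM = 34.2, so n ≥ 2.55.
First such tube: n = 3.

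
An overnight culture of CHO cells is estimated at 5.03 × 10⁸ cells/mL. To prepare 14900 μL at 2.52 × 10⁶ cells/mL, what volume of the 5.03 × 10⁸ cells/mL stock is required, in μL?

74.6 μL

V₁ = C₂V₂/C₁ = 2.52 × 10⁶ × 14900 / 5.03 × 10⁸ = 74.6 μL.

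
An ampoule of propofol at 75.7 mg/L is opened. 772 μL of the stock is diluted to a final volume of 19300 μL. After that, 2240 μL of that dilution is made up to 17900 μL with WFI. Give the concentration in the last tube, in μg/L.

Overall dilution factor = 25 × 7.991 = 200.
75.7 mg/L / 200 = 0.379 mg/L = 379 μg/L.

379 μg/L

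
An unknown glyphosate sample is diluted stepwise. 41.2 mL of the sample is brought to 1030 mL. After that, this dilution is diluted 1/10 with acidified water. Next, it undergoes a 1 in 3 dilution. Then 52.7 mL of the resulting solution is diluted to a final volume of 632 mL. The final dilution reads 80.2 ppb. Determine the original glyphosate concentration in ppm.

721 ppm

Overall dilution factor = 25 × 10 × 3 × 11.99 = 8994.
Original = 80.2 ppb × 8994 = 7.21 × 10⁵ ppb = 721 ppm.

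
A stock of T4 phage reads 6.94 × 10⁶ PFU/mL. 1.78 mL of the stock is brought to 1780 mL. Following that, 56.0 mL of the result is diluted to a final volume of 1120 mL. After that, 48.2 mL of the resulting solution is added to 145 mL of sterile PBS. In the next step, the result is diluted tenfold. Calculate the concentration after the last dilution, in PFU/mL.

8.66 PFU/mL

Overall dilution factor = 1000 × 20 × 4.008 × 10 = 8.02 × 10⁵.
6.94 × 10⁶ PFU/mL / 8.02 × 10⁵ = 8.66 PFU/mL.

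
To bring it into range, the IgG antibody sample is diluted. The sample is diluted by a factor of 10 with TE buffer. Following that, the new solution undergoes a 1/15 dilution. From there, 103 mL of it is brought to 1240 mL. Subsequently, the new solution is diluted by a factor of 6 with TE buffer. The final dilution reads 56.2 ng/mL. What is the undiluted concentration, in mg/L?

609 mg/L

Overall dilution factor = 10 × 15 × 12.04 × 6 = 1.08 × 10⁴.
Original = 56.2 ng/mL × 1.08 × 10⁴ = 6.09 × 10⁵ ng/mL = 609 mg/L.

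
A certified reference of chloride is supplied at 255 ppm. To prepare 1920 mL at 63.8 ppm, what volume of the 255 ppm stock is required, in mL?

V₁ = C₂V₂/C₁ = 63.8 × 1920 / 255 = 480 mL.

480 mL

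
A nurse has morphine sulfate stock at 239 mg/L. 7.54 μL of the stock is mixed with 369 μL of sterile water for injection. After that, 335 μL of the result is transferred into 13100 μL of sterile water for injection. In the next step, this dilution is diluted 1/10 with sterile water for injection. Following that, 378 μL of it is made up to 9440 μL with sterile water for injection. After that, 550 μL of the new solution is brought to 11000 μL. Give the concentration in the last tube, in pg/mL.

Overall dilution factor = 49.94 × 40.10 × 10 × 24.97 × 20 = 1.00 × 10⁷.
239 mg/L / 1.00 × 10⁷ = 2.39 × 10⁻⁵ mg/L = 23.9 pg/mL.

23.9 pg/mL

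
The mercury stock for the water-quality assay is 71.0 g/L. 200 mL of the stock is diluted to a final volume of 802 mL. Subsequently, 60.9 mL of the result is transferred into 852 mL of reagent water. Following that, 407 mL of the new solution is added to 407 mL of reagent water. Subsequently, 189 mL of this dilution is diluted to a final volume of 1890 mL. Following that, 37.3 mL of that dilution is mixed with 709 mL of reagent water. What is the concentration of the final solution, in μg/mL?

2.95 μg/mL

Overall dilution factor = 4.010 × 14.99 × 2 × 10 × 20.01 = 2.41 × 10⁴.
71.0 g/L / 2.41 × 10⁴ = 2.95 × 10⁻³ g/L = 2.95 μg/mL.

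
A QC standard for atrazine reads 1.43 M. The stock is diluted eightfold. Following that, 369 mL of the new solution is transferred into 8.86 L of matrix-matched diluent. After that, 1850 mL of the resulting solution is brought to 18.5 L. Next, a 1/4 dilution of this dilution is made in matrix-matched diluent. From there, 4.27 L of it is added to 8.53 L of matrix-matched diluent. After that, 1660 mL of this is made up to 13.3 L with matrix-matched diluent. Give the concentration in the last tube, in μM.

7.44 μM

Overall dilution factor = 8 × 25.01 × 10 × 4 × 2.998 × 8.012 = 1.92 × 10⁵.
1.43 M / 1.92 × 10⁵ = 7.44 × 10⁻⁶ M = 7.44 μM.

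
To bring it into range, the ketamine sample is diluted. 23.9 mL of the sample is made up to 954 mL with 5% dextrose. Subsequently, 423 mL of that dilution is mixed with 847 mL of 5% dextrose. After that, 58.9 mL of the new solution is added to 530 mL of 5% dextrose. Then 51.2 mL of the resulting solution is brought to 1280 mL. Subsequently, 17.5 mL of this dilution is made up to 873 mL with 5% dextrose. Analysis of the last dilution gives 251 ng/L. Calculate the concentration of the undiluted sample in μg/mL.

375 μg/mL

Overall dilution factor = 39.92 × 3.002 × 9.998 × 25 × 49.89 = 1.49 × 10⁶.
Original = 251 ng/L × 1.49 × 10⁶ = 3.75 × 10⁸ ng/L = 375 μg/mL.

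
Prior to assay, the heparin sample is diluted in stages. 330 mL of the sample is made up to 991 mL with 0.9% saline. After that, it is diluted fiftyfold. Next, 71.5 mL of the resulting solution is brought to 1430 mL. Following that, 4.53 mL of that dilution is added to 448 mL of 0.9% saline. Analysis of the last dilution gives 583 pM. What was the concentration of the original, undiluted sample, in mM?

Overall dilution factor = 3.003 × 50 × 20 × 99.90 = 3.00 × 10⁵.
Original = 583 pM × 3.00 × 10⁵ = 1.75 × 10⁸ pM = 0.175 mM.

0.175 mM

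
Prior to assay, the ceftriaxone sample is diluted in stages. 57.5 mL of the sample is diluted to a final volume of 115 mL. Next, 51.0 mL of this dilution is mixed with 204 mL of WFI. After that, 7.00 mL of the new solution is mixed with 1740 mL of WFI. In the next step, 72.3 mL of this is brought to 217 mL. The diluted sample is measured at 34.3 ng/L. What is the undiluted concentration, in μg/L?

257 μg/L

Overall dilution factor = 2 × 5 × 249.6 × 3.001 = 7491.
Original = 34.3 ng/L × 7491 = 2.57 × 10⁵ ng/L = 257 μg/L.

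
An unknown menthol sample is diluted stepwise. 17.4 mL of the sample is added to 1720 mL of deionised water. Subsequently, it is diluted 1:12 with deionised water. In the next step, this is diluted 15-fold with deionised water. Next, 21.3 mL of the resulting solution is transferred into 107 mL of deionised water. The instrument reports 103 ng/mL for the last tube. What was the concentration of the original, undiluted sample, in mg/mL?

Overall dilution factor = 99.85 × 12 × 15 × 6.023 = 1.08 × 10⁵.
Original = 103 ng/mL × 1.08 × 10⁵ = 1.12 × 10⁷ ng/mL = 11.2 mg/mL.

11.2 mg/mL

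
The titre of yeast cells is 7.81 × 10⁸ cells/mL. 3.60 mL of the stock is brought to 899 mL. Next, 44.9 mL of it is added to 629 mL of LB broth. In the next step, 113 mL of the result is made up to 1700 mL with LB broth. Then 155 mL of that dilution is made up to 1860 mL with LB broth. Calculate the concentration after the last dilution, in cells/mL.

Overall dilution factor = 249.7 × 15.01 × 15.04 × 12 = 6.77 × 10⁵.
7.81 × 10⁸ cells/mL / 6.77 × 10⁵ = 1150 cells/mL.

1150 cells/mL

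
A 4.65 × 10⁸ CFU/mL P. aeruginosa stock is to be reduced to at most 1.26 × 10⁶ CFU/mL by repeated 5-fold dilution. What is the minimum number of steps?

4

Need 5ⁿ ≥ 369, so n ≥ log(369)/log(5) = 3.67.
Minimum whole steps: n = 4.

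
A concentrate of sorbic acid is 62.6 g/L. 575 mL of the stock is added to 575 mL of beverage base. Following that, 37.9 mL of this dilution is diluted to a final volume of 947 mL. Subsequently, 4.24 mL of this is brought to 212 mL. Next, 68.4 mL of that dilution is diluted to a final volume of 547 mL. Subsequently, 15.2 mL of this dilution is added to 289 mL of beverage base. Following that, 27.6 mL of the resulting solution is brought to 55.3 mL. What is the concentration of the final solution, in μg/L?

Overall dilution factor = 2 × 24.99 × 50 × 7.997 × 20.01 × 2.004 = 8.01 × 10⁵.
62.6 g/L / 8.01 × 10⁵ = 7.81 × 10⁻⁵ g/L = 78.1 μg/L.

78.1 μg/L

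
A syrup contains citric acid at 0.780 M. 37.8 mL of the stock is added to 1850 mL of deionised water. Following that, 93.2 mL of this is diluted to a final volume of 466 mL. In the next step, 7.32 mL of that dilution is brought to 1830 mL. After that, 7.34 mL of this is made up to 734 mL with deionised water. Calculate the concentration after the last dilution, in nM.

125 nM

Overall dilution factor = 49.94 × 5 × 250 × 100 = 6.24 × 10⁶.
0.780 M / 6.24 × 10⁶ = 1.25 × 10⁻⁷ M = 125 nM.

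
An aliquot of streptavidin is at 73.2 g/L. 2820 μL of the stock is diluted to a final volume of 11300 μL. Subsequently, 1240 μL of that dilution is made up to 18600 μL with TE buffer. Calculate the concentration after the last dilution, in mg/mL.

Overall dilution factor = 4.007 × 15 = 60.1.
73.2 g/L / 60.1 = 1.22 g/L = 1.22 mg/mL.

1.22 mg/mL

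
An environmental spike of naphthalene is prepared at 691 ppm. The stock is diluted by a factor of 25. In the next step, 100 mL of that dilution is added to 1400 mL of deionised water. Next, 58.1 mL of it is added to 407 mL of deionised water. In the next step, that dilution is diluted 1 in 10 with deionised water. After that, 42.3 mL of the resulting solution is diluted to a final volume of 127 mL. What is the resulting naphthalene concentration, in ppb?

Overall dilution factor = 25 × 15 × 8.005 × 10 × 3.002 = 9.01 × 10⁴.
691 ppm / 9.01 × 10⁴ = 7.67 × 10⁻³ ppm = 7.67 ppb.

7.67 ppb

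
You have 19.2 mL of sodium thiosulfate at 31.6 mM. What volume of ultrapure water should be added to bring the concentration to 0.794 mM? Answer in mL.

V₂ = C₁V₁/C₂ = 31.6 × 19.2 / 0.794 = 764 mL.
Diluent to add = V₂ − V₁ = 764 − 19.2 = 745 mL.

745 mL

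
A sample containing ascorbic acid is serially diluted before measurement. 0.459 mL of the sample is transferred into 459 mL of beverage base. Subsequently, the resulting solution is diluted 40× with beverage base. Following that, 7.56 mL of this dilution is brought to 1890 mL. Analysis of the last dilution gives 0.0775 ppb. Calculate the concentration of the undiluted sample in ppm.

Overall dilution factor = 1001 × 40 × 250 = 1.00 × 10⁷.
Original = 0.0775 ppb × 1.00 × 10⁷ = 7.76 × 10⁵ ppb = 776 ppm.

776 ppm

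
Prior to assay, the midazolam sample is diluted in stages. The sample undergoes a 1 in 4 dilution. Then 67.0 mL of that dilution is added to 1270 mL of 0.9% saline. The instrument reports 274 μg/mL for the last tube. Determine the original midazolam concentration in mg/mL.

Overall dilution factor = 4 × 19.96 = 79.8.
Original = 274 μg/mL × 79.8 = 2.19 × 10⁴ μg/mL = 21.9 mg/mL.

21.9 mg/mL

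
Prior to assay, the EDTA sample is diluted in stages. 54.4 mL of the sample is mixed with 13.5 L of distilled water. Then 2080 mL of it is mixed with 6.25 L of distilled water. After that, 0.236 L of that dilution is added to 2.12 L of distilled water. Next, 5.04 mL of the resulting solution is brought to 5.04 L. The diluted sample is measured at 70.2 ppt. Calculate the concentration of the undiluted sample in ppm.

699 ppm

Overall dilution factor = 249.2 × 4.005 × 9.983 × 1000 = 9.96 × 10⁶.
Original = 70.2 ppt × 9.96 × 10⁶ = 6.99 × 10⁸ ppt = 699 ppm.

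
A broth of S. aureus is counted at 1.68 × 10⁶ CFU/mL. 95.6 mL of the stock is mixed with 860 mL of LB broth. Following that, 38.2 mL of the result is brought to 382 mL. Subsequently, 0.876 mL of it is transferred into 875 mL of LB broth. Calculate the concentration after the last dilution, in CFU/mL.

Overall dilution factor = 9.996 × 10 × 999.9 = 9.99 × 10⁴.
1.68 × 10⁶ CFU/mL / 9.99 × 10⁴ = 16.8 CFU/mL.

16.8 CFU/mL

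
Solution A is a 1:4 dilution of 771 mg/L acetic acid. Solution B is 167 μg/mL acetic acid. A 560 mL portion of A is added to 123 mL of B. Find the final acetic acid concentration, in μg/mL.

188 μg/mL

C_A = 771 mg/L / 4 = 193 mg/L.
C_B = 167 μg/mL = 167 mg/L.
C_mix = (C_A·V_A + C_B·V_B)/(V_A + V_B) = (193×560 + 167×123) / 683.0 = 188 mg/L = 188 μg/mL.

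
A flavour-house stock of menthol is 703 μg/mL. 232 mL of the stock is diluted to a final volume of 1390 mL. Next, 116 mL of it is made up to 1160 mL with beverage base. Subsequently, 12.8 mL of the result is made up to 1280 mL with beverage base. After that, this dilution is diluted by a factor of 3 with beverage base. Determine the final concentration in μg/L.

Overall dilution factor = 5.991 × 10 × 100 × 3 = 1.80 × 10⁴.
703 μg/mL / 1.80 × 10⁴ = 0.0391 μg/mL = 39.1 μg/L.

39.1 μg/L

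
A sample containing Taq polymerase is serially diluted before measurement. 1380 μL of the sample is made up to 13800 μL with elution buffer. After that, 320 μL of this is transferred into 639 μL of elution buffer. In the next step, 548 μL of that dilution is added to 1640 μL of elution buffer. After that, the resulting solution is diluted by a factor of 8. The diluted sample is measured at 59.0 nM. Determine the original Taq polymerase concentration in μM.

56.5 μM

Overall dilution factor = 10 × 2.997 × 3.993 × 8 = 957.
Original = 59.0 nM × 957 = 5.65 × 10⁴ nM = 56.5 μM.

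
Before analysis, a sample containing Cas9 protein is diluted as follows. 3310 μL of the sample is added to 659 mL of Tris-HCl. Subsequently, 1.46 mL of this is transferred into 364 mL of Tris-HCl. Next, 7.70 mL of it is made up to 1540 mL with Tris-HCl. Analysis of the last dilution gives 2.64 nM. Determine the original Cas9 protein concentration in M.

Overall dilution factor = 200.1 × 250.3 × 200 = 1.00 × 10⁷.
Original = 2.64 nM × 1.00 × 10⁷ = 2.64 × 10⁷ nM = 0.0264 M.

0.0264 M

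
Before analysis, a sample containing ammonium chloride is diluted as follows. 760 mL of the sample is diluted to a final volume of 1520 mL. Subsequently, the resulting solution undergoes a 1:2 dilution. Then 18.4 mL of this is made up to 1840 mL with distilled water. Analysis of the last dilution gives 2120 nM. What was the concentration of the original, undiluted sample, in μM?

848 μM

Overall dilution factor = 2 × 2 × 100 = 400.
Original = 2120 nM × 400 = 8.48 × 10⁵ nM = 848 μM.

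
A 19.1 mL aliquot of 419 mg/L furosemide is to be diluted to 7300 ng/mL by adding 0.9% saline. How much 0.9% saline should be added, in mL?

7300 ng/mL = 7.30 mg/L.
V₂ = C₁V₁/C₂ = 419 × 19.1 / 7.30 = 1096 mL.
Diluent to add = V₂ − V₁ = 1096 − 19.1 = 1080 mL.

1080 mL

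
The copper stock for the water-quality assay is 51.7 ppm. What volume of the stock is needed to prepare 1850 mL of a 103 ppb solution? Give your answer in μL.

3690 μL

103 ppb = 0.103 ppm.
V₁ = C₂V₂/C₁ = 0.103 × 1850 / 51.7 = 3.69 mL = 3690 μL.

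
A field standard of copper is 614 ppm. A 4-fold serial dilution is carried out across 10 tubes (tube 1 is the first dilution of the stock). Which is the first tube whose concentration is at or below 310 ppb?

Tube n has concentration 614 ppm / 4ⁿ.
Need 4ⁿ ≥ 614 ppm / 310 ppb = 1981, so n ≥ 5.48.
First such tube: n = 6.

tube 6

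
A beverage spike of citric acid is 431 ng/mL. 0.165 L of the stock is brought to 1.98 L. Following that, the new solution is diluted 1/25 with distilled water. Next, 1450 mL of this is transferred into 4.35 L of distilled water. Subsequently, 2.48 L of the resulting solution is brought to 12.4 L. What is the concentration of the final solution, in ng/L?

Overall dilution factor = 12 × 25 × 4 × 5 = 6000.
431 ng/mL / 6000 = 0.0718 ng/mL = 71.8 ng/L.

71.8 ng/L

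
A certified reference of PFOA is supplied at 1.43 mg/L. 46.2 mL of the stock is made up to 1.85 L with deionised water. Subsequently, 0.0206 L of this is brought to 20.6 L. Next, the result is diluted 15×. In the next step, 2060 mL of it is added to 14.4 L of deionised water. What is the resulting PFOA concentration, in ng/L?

Overall dilution factor = 40.04 × 1000 × 15 × 7.990 = 4.80 × 10⁶.
1.43 mg/L / 4.80 × 10⁶ = 2.98 × 10⁻⁷ mg/L = 0.298 ng/L.

0.298 ng/L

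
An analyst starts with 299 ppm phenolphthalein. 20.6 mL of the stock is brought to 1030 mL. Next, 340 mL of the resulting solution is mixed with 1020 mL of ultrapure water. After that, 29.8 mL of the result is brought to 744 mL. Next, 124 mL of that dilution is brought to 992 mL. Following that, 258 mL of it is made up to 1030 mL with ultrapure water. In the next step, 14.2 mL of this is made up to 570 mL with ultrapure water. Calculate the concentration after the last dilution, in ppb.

0.0467 ppb

Overall dilution factor = 50 × 4 × 24.97 × 8 × 3.992 × 40.14 = 6.40 × 10⁶.
299 ppm / 6.40 × 10⁶ = 4.67 × 10⁻⁵ ppm = 0.0467 ppb.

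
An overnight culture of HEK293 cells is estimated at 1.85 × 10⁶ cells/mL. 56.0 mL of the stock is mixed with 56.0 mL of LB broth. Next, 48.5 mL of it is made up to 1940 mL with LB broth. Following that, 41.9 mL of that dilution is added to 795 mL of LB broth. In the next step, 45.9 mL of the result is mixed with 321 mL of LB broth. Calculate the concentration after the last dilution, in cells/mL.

Overall dilution factor = 2 × 40 × 19.97 × 7.993 = 1.28 × 10⁴.
1.85 × 10⁶ cells/mL / 1.28 × 10⁴ = 145 cells/mL.

145 cells/mL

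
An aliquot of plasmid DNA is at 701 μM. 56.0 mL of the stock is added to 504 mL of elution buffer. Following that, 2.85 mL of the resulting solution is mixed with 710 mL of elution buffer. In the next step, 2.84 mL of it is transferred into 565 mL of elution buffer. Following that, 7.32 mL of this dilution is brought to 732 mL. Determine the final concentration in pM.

Overall dilution factor = 10 × 250.1 × 199.9 × 100 = 5.00 × 10⁷.
701 μM / 5.00 × 10⁷ = 1.40 × 10⁻⁵ μM = 14.0 pM.

14.0 pM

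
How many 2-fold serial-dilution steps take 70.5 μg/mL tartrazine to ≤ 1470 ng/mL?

6

Need 2ⁿ ≥ 48.0, so n ≥ log(48.0)/log(2) = 5.58.
Minimum whole steps: n = 6.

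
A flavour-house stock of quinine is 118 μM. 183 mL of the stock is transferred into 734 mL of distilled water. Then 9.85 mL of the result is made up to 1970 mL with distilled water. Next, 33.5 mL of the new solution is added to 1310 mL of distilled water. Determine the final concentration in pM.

Overall dilution factor = 5.011 × 200 × 40.10 = 4.02 × 10⁴.
118 μM / 4.02 × 10⁴ = 2.94 × 10⁻³ μM = 2940 pM.

2940 pM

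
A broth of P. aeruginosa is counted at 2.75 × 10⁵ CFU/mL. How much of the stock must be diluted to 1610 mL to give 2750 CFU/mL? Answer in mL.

V₁ = C₂V₂/C₁ = 2750 × 1610 / 2.75 × 10⁵ = 16.1 mL.

16.1 mL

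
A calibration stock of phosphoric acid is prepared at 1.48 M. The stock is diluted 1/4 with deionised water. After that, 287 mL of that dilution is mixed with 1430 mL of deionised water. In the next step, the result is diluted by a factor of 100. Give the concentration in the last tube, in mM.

0.618 mM

Overall dilution factor = 4 × 5.983 × 100 = 2393.
1.48 M / 2393 = 6.18 × 10⁻⁴ M = 0.618 mM.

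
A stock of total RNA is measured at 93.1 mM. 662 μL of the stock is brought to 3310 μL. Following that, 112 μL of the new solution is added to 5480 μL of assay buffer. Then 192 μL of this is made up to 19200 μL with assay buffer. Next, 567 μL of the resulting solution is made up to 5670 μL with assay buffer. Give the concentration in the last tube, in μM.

0.373 μM

Overall dilution factor = 5 × 49.93 × 100 × 10 = 2.50 × 10⁵.
93.1 mM / 2.50 × 10⁵ = 3.73 × 10⁻⁴ mM = 0.373 μM.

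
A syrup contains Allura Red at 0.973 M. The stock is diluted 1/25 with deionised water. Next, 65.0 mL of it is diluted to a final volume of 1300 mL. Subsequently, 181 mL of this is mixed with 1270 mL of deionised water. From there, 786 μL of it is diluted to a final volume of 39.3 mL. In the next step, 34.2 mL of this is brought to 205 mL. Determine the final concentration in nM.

810 nM

Overall dilution factor = 25 × 20 × 8.017 × 50 × 5.994 = 1.20 × 10⁶.
0.973 M / 1.20 × 10⁶ = 8.10 × 10⁻⁷ M = 810 nM.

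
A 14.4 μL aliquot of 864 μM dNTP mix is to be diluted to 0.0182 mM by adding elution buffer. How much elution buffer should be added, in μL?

0.0182 mM = 18.2 μM.
V₂ = C₁V₁/C₂ = 864 × 14.4 / 18.2 = 684 μL.
Diluent to add = V₂ − V₁ = 684 − 14.4 = 669 μL.

669 μL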